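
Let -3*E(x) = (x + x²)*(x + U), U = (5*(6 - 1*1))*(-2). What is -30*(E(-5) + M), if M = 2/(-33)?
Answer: -120980/11 ≈ -10998.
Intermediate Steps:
U = -50 (U = (5*(6 - 1))*(-2) = (5*5)*(-2) = 25*(-2) = -50)
E(x) = -(-50 + x)*(x + x²)/3 (E(x) = -(x + x²)*(x - 50)/3 = -(x + x²)*(-50 + x)/3 = -(-50 + x)*(x + x²)/3)
M = -2/33 (M = 2*(-1/33) = -2/33 ≈ -0.060606)
-30*(E(-5) + M) = -30*((⅓)*(-5)*(50 - 1*(-5)² + 49*(-5)) - 2/33) = -30*((⅓)*(-5)*(50 - 1*25 - 245) - 2/33) = -30*((⅓)*(-5)*(50 - 25 - 245) - 2/33) = -30*((⅓)*(-5)*(-220) - 2/33) = -30*(1100/3 - 2/33) = -30*12098/33 = -120980/11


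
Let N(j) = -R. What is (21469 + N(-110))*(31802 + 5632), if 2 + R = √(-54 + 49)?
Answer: 803745414 - 37434*I*√5 ≈ 8.0375e+8 - 83705.0*I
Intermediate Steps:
R = -2 + I*√5 (R = -2 + √(-54 + 49) = -2 + √(-5) = -2 + I*√5 ≈ -2.0 + 2.2361*I)
N(j) = 2 - I*√5 (N(j) = -(-2 + I*√5) = 2 - I*√5)
(21469 + N(-110))*(31802 + 5632) = (21469 + (2 - I*√5))*(31802 + 5632) = (21471 - I*√5)*37434 = 803745414 - 37434*I*√5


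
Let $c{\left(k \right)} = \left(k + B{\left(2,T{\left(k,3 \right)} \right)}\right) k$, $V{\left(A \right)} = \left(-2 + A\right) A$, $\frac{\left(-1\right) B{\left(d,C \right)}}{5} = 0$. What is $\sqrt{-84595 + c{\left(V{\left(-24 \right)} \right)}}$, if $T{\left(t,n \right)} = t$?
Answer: $\sqrt{304781} \approx 552.07$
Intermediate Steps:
$B{\left(d,C \right)} = 0$ ($B{\left(d,C \right)} = \left(-5\right) 0 = 0$)
$V{\left(A \right)} = A \left(-2 + A\right)$
$c{\left(k \right)} = k^{2}$ ($c{\left(k \right)} = \left(k + 0\right) k = k k = k^{2}$)
$\sqrt{-84595 + c{\left(V{\left(-24 \right)} \right)}} = \sqrt{-84595 + \left(- 24 \left(-2 - 24\right)\right)^{2}} = \sqrt{-84595 + \left(\left(-24\right) \left(-26\right)\right)^{2}} = \sqrt{-84595 + 624^{2}} = \sqrt{-84595 + 389376} = \sqrt{304781}$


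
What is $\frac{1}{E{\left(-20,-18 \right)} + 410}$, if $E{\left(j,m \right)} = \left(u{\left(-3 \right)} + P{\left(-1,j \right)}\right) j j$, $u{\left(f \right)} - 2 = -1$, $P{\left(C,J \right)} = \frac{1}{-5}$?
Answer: $\frac{1}{730} \approx 0.0013699$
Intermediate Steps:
$P{\left(C,J \right)} = - \frac{1}{5}$
$u{\left(f \right)} = 1$ ($u{\left(f \right)} = 2 - 1 = 1$)
$E{\left(j,m \right)} = \frac{4 j^{2}}{5}$ ($E{\left(j,m \right)} = \left(1 - \frac{1}{5}\right) j j = \frac{4 j^{2}}{5}$)
$\frac{1}{E{\left(-20,-18 \right)} + 410} = \frac{1}{\frac{4 \left(-20\right)^{2}}{5} + 410} = \frac{1}{\frac{4}{5} \cdot 400 + 410} = \frac{1}{320 + 410} = \frac{1}{730}$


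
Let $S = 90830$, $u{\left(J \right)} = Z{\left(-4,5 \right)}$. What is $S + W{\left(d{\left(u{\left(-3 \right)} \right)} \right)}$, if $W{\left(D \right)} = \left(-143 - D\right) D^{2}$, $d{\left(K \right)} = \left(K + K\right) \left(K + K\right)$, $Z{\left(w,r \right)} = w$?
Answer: $-757042$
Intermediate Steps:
$u{\left(J \right)} = -4$
$d{\left(K \right)} = 4 K^{2}$ ($d{\left(K \right)} = 2 K 2 K = 4 K^{2}$)
$W{\left(D \right)} = D^{2} \left(-143 - D\right)$
$S + W{\left(d{\left(u{\left(-3 \right)} \right)} \right)} = 90830 + \left(4 \left(-4\right)^{2}\right)^{2} \left(-143 - 4 \left(-4\right)^{2}\right) = 90830 + \left(4 \cdot 16\right)^{2} \left(-143 - 4 \cdot 16\right) = 90830 + 64^{2} \left(-143 - 64\right) = 90830 + 4096 \left(-143 - 64\right) = 90830 + 4096 \left(-207\right) = 90830 - 847872 = -757042$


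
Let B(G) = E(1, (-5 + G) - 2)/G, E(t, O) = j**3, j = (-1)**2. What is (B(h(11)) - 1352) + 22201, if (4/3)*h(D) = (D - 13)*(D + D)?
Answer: 688016/33 ≈ 20849.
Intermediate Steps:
h(D) = 3*D*(-13 + D)/2 (h(D) = 3*((D - 13)*(D + D))/4 = 3*((-13 + D)*(2*D))/4 = 3*(2*D*(-13 + D))/4 = 3*D*(-13 + D)/2)
j = 1
E(t, O) = 1 (E(t, O) = 1**3 = 1)
B(G) = 1/G
(B(h(11)) - 1352) + 22201 = (1/((3/2)*11*(-13 + 11)) - 1352) + 22201 = (1/((3/2)*11*(-2)) - 1352) + 22201 = (1/(-33) - 1352) + 22201 = (-1/33 - 1352) + 22201 = -44617/33 + 22201 = 688016/33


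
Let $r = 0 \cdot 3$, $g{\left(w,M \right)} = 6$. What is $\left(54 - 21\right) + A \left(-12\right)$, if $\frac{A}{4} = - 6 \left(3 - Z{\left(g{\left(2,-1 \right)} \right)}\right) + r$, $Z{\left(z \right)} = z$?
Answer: $-831$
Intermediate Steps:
$r = 0$
$A = 72$ ($A = 4 \left(- 6 \left(3 - 6\right) + 0\right) = 4 \left(\left(-6\right) \left(-3\right) + 0\right) = 4 \left(18 + 0\right) = 4 \cdot 18 = 72$)
$\left(54 - 21\right) + A \left(-12\right) = \left(54 - 21\right) + 72 \left(-12\right) = 33 - 864 = -831$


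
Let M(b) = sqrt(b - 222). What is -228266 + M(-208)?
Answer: -228266 + I*sqrt(430) ≈ -2.2827e+5 + 20.736*I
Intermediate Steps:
M(b) = sqrt(-222 + b)
-228266 + M(-208) = -228266 + sqrt(-222 - 208) = -228266 + sqrt(-430) = -228266 + I*sqrt(430)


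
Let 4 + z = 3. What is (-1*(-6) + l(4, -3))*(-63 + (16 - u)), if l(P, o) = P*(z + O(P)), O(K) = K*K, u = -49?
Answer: 132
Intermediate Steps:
O(K) = K²
z = -1 (z = -4 + 3 = -1)
l(P, o) = P*(-1 + P²)
(-1*(-6) + l(4, -3))*(-63 + (16 - u)) = (-1*(-6) + (4³ - 1*4))*(-63 + (16 - 1*(-49))) = (6 + (64 - 4))*(-63 + (16 + 49)) = (6 + 60)*(-63 + 65) = 66*2 = 132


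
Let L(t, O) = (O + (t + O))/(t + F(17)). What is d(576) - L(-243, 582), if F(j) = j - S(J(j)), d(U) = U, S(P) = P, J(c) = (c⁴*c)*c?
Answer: 13903370841/24137795 ≈ 576.00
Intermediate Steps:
J(c) = c⁶ (J(c) = c⁵*c = c⁶)
F(j) = j - j⁶
L(t, O) = (t + 2*O)/(-24137552 + t) (L(t, O) = (O + (t + O))/(t + (17 - 1*17⁶)) = (O + (O + t))/(t + (17 - 1*24137569)) = (t + 2*O)/(t + (17 - 24137569)) = (t + 2*O)/(t - 24137552) = (t + 2*O)/(-24137552 + t))
d(576) - L(-243, 582) = 576 - (-243 + 2*582)/(-24137552 - 243) = 576 - (-243 + 1164)/(-24137795) = 576 - (-1)*921/24137795 = 576 - 1*(-921/24137795) = 576 + 921/24137795 = 13903370841/24137795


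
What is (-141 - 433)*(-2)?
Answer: 1148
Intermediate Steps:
(-141 - 433)*(-2) = -574*(-2) = 1148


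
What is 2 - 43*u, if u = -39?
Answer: 1679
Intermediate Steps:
2 - 43*u = 2 - 43*(-39) = 2 + 1677 = 1679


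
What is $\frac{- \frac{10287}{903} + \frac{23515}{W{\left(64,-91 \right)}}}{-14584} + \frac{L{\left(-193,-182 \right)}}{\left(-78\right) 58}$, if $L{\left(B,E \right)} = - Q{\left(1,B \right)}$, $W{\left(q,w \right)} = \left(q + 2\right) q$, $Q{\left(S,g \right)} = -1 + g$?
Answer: $- \frac{296977477255}{6990502751232} \approx -0.042483$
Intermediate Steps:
$W{\left(q,w \right)} = q \left(2 + q\right)$ ($W{\left(q,w \right)} = \left(2 + q\right) q = q \left(2 + q\right)$)
$L{\left(B,E \right)} = 1 - B$ ($L{\left(B,E \right)} = - (-1 + B) = 1 - B$)
$\frac{- \frac{10287}{903} + \frac{23515}{W{\left(64,-91 \right)}}}{-14584} + \frac{L{\left(-193,-182 \right)}}{\left(-78\right) 58} = \frac{- \frac{10287}{903} + \frac{23515}{64 \left(2 + 64\right)}}{-14584} + \frac{1 - -193}{\left(-78\right) 58} = \left(\left(-10287\right) \frac{1}{903} + \frac{23515}{64 \cdot 66}\right) \left(- \frac{1}{14584}\right) + \frac{1 + 193}{-4524} = \left(- \frac{3429}{301} + \frac{23515}{4224}\right) \left(- \frac{1}{14584}\right) + 194 \left(- \frac{1}{4524}\right) = \left(- \frac{3429}{301} + 23515 \cdot \frac{1}{4224}\right) \left(- \frac{1}{14584}\right) - \frac{97}{2262} = \left(- \frac{3429}{301} + \frac{23515}{4224}\right) \left(- \frac{1}{14584}\right) - \frac{97}{2262} = \left(- \frac{7406081}{1271424}\right) \left(- \frac{1}{14584}\right) - \frac{97}{2262} = \frac{7406081}{18542447616} - \frac{97}{2262} = - \frac{296977477255}{6990502751232}$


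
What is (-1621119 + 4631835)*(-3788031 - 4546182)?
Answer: -25091948426508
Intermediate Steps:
(-1621119 + 4631835)*(-3788031 - 4546182) = 3010716*(-8334213) = -25091948426508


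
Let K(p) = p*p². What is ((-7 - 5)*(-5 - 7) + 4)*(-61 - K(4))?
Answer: -18500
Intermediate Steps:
K(p) = p³
((-7 - 5)*(-5 - 7) + 4)*(-61 - K(4)) = ((-7 - 5)*(-5 - 7) + 4)*(-61 - 1*4³) = (-12*(-12) + 4)*(-61 - 1*64) = (144 + 4)*(-61 - 64) = 148*(-125) = -18500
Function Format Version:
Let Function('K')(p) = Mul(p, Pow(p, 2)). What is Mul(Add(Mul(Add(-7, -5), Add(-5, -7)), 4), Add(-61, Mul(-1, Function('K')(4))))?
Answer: -18500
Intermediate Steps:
Function('K')(p) = Pow(p, 3)
Mul(Add(Mul(Add(-7, -5), Add(-5, -7)), 4), Add(-61, Mul(-1, Function('K')(4)))) = Mul(Add(Mul(Add(-7, -5), Add(-5, -7)), 4), Add(-61, Mul(-1, Pow(4, 3)))) = Mul(Add(Mul(-12, -12), 4), Add(-61, Mul(-1, 64))) = Mul(Add(144, 4), Add(-61, -64)) = Mul(148, -125) = -18500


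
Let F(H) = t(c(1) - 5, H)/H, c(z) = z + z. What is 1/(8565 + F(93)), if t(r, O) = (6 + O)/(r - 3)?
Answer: 62/531019 ≈ 0.00011676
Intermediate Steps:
c(z) = 2*z
t(r, O) = (6 + O)/(-3 + r)
F(H) = (-1 - H/6)/H (F(H) = ((6 + H)/(-3 + (2*1 - 5)))/H = ((6 + H)/(-3 + (2 - 5)))/H = ((6 + H)/(-3 - 3))/H = ((6 + H)/(-6))/H = (-(6 + H)/6)/H = (-1 - H/6)/H)
1/(8565 + F(93)) = 1/(8565 + (⅙)*(-6 - 1*93)/93) = 1/(8565 + (⅙)*(1/93)*(-6 - 93)) = 1/(8565 + (⅙)*(1/93)*(-99)) = 1/(8565 - 11/62) = 1/(531019/62) = 62/531019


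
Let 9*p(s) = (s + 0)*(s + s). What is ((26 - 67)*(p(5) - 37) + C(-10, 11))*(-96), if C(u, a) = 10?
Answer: -374176/3 ≈ -1.2473e+5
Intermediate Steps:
p(s) = 2*s²/9 (p(s) = ((s + 0)*(s + s))/9 = (s*(2*s))/9 = (2*s²)/9 = 2*s²/9)
((26 - 67)*(p(5) - 37) + C(-10, 11))*(-96) = ((26 - 67)*((2/9)*5² - 37) + 10)*(-96) = (-41*((2/9)*25 - 37) + 10)*(-96) = (-41*(50/9 - 37) + 10)*(-96) = (-41*(-283/9) + 10)*(-96) = (11603/9 + 10)*(-96) = (11693/9)*(-96) = -374176/3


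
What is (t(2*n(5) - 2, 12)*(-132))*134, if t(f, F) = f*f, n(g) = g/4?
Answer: -4422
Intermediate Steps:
n(g) = g/4 (n(g) = g*(¼) = g/4)
t(f, F) = f²
(t(2*n(5) - 2, 12)*(-132))*134 = ((2*((¼)*5) - 2)²*(-132))*134 = ((2*(5/4) - 2)²*(-132))*134 = ((5/2 - 2)²*(-132))*134 = ((½)²*(-132))*134 = ((¼)*(-132))*134 = -33*134 = -4422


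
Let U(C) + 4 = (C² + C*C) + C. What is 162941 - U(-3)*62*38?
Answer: 137025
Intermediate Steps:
U(C) = -4 + C + 2*C² (U(C) = -4 + ((C² + C*C) + C) = -4 + ((C² + C²) + C) = -4 + (2*C² + C) = -4 + (C + 2*C²) = -4 + C + 2*C²)
162941 - U(-3)*62*38 = 162941 - (-4 - 3 + 2*(-3)²)*62*38 = 162941 - (-4 - 3 + 2*9)*62*38 = 162941 - (-4 - 3 + 18)*62*38 = 162941 - 11*62*38 = 162941 - 682*38 = 162941 - 1*25916 = 162941 - 25916 = 137025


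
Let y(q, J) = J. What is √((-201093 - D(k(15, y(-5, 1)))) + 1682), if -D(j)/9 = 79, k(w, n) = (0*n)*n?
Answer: 10*I*√1987 ≈ 445.76*I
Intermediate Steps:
k(w, n) = 0 (k(w, n) = 0*n = 0)
D(j) = -711 (D(j) = -9*79 = -711)
√((-201093 - D(k(15, y(-5, 1)))) + 1682) = √((-201093 - 1*(-711)) + 1682) = √((-201093 + 711) + 1682) = √(-200382 + 1682) = √(-198700) = 10*I*√1987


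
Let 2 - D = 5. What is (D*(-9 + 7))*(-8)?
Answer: -48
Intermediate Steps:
D = -3 (D = 2 - 1*5 = 2 - 5 = -3)
(D*(-9 + 7))*(-8) = -3*(-9 + 7)*(-8) = -3*(-2)*(-8) = 6*(-8) = -48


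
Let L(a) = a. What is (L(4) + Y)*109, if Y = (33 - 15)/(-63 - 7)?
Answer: 14279/35 ≈ 407.97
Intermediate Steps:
Y = -9/35 (Y = 18/(-70) = 18*(-1/70) = -9/35 ≈ -0.25714)
(L(4) + Y)*109 = (4 - 9/35)*109 = (131/35)*109 = 14279/35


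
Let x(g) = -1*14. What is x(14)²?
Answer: 196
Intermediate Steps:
x(g) = -14
x(14)² = (-14)² = 196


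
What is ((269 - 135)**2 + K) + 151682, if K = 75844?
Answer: 245482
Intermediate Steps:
((269 - 135)**2 + K) + 151682 = ((269 - 135)**2 + 75844) + 151682 = (134**2 + 75844) + 151682 = (17956 + 75844) + 151682 = 93800 + 151682 = 245482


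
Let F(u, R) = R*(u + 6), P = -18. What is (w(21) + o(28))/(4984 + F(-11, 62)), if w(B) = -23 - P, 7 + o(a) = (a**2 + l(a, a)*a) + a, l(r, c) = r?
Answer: 264/779 ≈ 0.33890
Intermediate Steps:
o(a) = -7 + a + 2*a**2 (o(a) = -7 + ((a**2 + a*a) + a) = -7 + ((a**2 + a**2) + a) = -7 + (2*a**2 + a) = -7 + (a + 2*a**2) = -7 + a + 2*a**2)
F(u, R) = R*(6 + u)
w(B) = -5 (w(B) = -23 - 1*(-18) = -23 + 18 = -5)
(w(21) + o(28))/(4984 + F(-11, 62)) = (-5 + (-7 + 28 + 2*28**2))/(4984 + 62*(6 - 11)) = (-5 + (-7 + 28 + 2*784))/(4984 + 62*(-5)) = (-5 + (-7 + 28 + 1568))/(4984 - 310) = (-5 + 1589)/4674 = 1584*(1/4674) = 264/779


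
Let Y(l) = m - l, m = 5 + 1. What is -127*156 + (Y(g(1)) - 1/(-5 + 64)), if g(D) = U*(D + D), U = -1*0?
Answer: -1168555/59 ≈ -19806.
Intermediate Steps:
m = 6
U = 0
g(D) = 0 (g(D) = 0*(D + D) = 0*(2*D) = 0)
Y(l) = 6 - l
-127*156 + (Y(g(1)) - 1/(-5 + 64)) = -127*156 + ((6 - 1*0) - 1/(-5 + 64)) = -19812 + ((6 + 0) - 1/59) = -19812 + (6 - 1*1/59) = -19812 + (6 - 1/59) = -19812 + 353/59 = -1168555/59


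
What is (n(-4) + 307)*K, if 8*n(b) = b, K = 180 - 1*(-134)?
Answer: 96241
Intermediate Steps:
K = 314 (K = 180 + 134 = 314)
n(b) = b/8
(n(-4) + 307)*K = ((⅛)*(-4) + 307)*314 = (-½ + 307)*314 = (613/2)*314 = 96241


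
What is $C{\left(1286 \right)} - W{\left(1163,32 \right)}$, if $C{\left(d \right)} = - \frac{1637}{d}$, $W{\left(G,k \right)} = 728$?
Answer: $- \frac{937845}{1286} \approx -729.27$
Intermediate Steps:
$C{\left(1286 \right)} - W{\left(1163,32 \right)} = - \frac{1637}{1286} - 728 = - \frac{937845}{1286}$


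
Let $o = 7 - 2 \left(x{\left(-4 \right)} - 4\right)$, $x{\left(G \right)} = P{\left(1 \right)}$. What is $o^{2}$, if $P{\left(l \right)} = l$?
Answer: $169$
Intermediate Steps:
$x{\left(G \right)} = 1$
$o = 13$ ($o = 7 - 2 \left(1 - 4\right) = 7 - -6 = 7 + 6 = 13$)
$o^{2} = 13^{2} = 169$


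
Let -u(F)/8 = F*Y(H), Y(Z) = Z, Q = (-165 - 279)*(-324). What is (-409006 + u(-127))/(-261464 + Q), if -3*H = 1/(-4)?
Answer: 306691/88206 ≈ 3.4770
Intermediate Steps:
H = 1/12 (H = -⅓/(-4) = -⅓*(-¼) = 1/12 ≈ 0.083333)
Q = 143856 (Q = -444*(-324) = 143856)
u(F) = -2*F/3 (u(F) = -8*F/12 = -2*F/3)
(-409006 + u(-127))/(-261464 + Q) = (-409006 - ⅔*(-127))/(-261464 + 143856) = (-409006 + 254/3)/(-117608) = -1226764/3*(-1/117608) = 306691/88206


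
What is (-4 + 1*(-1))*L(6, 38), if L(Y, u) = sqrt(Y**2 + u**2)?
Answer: -10*sqrt(370) ≈ -192.35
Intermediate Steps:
(-4 + 1*(-1))*L(6, 38) = (-4 + 1*(-1))*sqrt(6**2 + 38**2) = (-4 - 1)*sqrt(36 + 1444) = -10*sqrt(370)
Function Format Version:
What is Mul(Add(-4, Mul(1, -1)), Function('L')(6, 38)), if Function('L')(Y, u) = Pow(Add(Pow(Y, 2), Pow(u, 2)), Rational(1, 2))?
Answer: Mul(-10, Pow(370, Rational(1, 2))) ≈ -192.35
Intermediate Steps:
Mul(Add(-4, Mul(1, -1)), Function('L')(6, 38)) = Mul(Add(-4, Mul(1, -1)), Pow(Add(Pow(6, 2), Pow(38, 2)), Rational(1, 2))) = Mul(Add(-4, -1), Pow(Add(36, 1444), Rational(1, 2))) = Mul(-5, Pow(1480, Rational(1, 2))) = Mul(-5, Mul(2, Pow(370, Rational(1, 2)))) = Mul(-10, Pow(370, Rational(1, 2)))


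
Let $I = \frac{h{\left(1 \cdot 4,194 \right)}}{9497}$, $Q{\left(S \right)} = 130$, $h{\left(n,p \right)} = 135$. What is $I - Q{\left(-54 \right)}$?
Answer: $- \frac{1234475}{9497} \approx -129.99$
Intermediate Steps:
$I = \frac{135}{9497} \approx 0.014215$
$I - Q{\left(-54 \right)} = \frac{135}{9497} - 130 = - \frac{1234475}{9497}$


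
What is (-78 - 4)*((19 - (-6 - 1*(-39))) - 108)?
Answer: 10004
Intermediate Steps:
(-78 - 4)*((19 - (-6 - 1*(-39))) - 108) = -82*((19 - (-6 + 39)) - 108) = -82*((19 - 1*33) - 108) = -82*((19 - 33) - 108) = -82*(-14 - 108) = -82*(-122) = 10004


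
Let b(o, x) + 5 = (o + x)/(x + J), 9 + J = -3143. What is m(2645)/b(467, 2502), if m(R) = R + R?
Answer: -3438500/6219 ≈ -552.90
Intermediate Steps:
J = -3152 (J = -9 - 3143 = -3152)
b(o, x) = -5 + (o + x)/(-3152 + x) (b(o, x) = -5 + (o + x)/(x - 3152) = -5 + (o + x)/(-3152 + x))
m(R) = 2*R
m(2645)/b(467, 2502) = (2*2645)/(((15760 + 467 - 4*2502)/(-3152 + 2502))) = 5290/(((15760 + 467 - 10008)/(-650))) = 5290/((-1/650*6219)) = 5290/(-6219/650) = 5290*(-650/6219) = -3438500/6219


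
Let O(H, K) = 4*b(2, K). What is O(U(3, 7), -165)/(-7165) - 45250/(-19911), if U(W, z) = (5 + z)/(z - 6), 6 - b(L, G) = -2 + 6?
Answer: 324056962/142662315 ≈ 2.2715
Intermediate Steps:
b(L, G) = 2 (b(L, G) = 6 - (-2 + 6) = 6 - 1*4 = 6 - 4 = 2)
U(W, z) = (5 + z)/(-6 + z)
O(H, K) = 8 (O(H, K) = 4*2 = 8)
O(U(3, 7), -165)/(-7165) - 45250/(-19911) = 8/(-7165) - 45250/(-19911) = 8*(-1/7165) - 45250*(-1/19911) = -8/7165 + 45250/19911 = 324056962/142662315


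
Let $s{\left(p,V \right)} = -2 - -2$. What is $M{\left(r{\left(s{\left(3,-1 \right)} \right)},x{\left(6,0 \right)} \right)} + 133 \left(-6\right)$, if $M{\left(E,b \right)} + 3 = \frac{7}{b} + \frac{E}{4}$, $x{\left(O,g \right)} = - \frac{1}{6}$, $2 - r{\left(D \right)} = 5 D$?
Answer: $- \frac{1685}{2} \approx -842.5$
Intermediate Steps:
$s{\left(p,V \right)} = 0$ ($s{\left(p,V \right)} = -2 + 2 = 0$)
$r{\left(D \right)} = 2 - 5 D$
$x{\left(O,g \right)} = - \frac{1}{6}$ ($x{\left(O,g \right)} = \left(-1\right) \frac{1}{6} = - \frac{1}{6}$)
$M{\left(E,b \right)} = -3 + \frac{7}{b} + \frac{E}{4}$ ($M{\left(E,b \right)} = -3 + \left(\frac{7}{b} + \frac{E}{4}\right) = -3 + \frac{7}{b} + \frac{E}{4}$)
$M{\left(r{\left(s{\left(3,-1 \right)} \right)},x{\left(6,0 \right)} \right)} + 133 \left(-6\right) = \left(-3 + \frac{7}{- \frac{1}{6}} + \frac{2 - 0}{4}\right) + 133 \left(-6\right) = \left(-3 + 7 \left(-6\right) + \frac{2 + 0}{4}\right) - 798 = \left(-3 - 42 + \frac{1}{4} \cdot 2\right) - 798 = \left(-3 - 42 + \frac{1}{2}\right) - 798 = - \frac{89}{2} - 798 = - \frac{1685}{2}$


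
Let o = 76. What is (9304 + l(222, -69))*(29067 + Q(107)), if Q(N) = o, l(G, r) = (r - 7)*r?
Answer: 423972364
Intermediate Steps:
l(G, r) = r*(-7 + r) (l(G, r) = (-7 + r)*r = r*(-7 + r))
Q(N) = 76
(9304 + l(222, -69))*(29067 + Q(107)) = (9304 - 69*(-7 - 69))*(29067 + 76) = (9304 - 69*(-76))*29143 = (9304 + 5244)*29143 = 14548*29143 = 423972364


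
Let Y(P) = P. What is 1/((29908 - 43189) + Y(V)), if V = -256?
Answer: -1/13537 ≈ -7.3872e-5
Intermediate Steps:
1/((29908 - 43189) + Y(V)) = 1/((29908 - 43189) - 256) = 1/(-13281 - 256) = 1/(-13537) = -1/13537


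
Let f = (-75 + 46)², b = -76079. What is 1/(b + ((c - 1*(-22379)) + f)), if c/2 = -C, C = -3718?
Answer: -1/45423 ≈ -2.2015e-5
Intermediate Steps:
c = 7436 (c = 2*(-1*(-3718)) = 2*3718 = 7436)
f = 841 (f = (-29)² = 841)
1/(b + ((c - 1*(-22379)) + f)) = 1/(-76079 + ((7436 - 1*(-22379)) + 841)) = 1/(-76079 + ((7436 + 22379) + 841)) = 1/(-76079 + (29815 + 841)) = 1/(-76079 + 30656) = 1/(-45423) = -1/45423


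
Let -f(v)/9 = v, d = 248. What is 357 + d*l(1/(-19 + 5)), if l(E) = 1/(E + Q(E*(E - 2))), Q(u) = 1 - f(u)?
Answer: 206759/443 ≈ 466.72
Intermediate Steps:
f(v) = -9*v
Q(u) = 1 + 9*u (Q(u) = 1 - (-9)*u = 1 + 9*u)
l(E) = 1/(1 + E + 9*E*(-2 + E)) (l(E) = 1/(E + (1 + 9*(E*(E - 2)))) = 1/(E + (1 + 9*(E*(-2 + E)))) = 1/(E + (1 + 9*E*(-2 + E))) = 1/(1 + E + 9*E*(-2 + E)))
357 + d*l(1/(-19 + 5)) = 357 + 248/(1 + 1/(-19 + 5) + 9*(-2 + 1/(-19 + 5))/(-19 + 5)) = 357 + 248/(1 + 1/(-14) + 9*(-2 + 1/(-14))/(-14)) = 357 + 248/(1 - 1/14 + 9*(-1/14)*(-2 - 1/14)) = 357 + 248/(1 - 1/14 + 9*(-1/14)*(-29/14)) = 357 + 248/(1 - 1/14 + 261/196) = 357 + 248/(443/196) = 357 + 248*(196/443) = 357 + 48608/443 = 206759/443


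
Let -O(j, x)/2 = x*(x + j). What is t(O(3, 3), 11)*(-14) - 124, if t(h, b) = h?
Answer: 380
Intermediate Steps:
O(j, x) = -2*x*(j + x) (O(j, x) = -2*x*(x + j) = -2*x*(j + x))
t(O(3, 3), 11)*(-14) - 124 = -2*3*(3 + 3)*(-14) - 124 = -2*3*6*(-14) - 124 = -36*(-14) - 124 = 504 - 124 = 380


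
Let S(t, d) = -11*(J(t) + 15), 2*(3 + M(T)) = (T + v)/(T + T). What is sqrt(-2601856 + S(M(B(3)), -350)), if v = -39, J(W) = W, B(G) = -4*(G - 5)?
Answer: 15*I*sqrt(740118)/8 ≈ 1613.1*I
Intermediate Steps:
B(G) = 20 - 4*G (B(G) = -4*(-5 + G) = 20 - 4*G)
M(T) = -3 + (-39 + T)/(4*T) (M(T) = -3 + ((T - 39)/(T + T))/2 = -3 + ((-39 + T)/((2*T)))/2 = -3 + ((-39 + T)*(1/(2*T)))/2 = -3 + ((-39 + T)/(2*T))/2 = -3 + (-39 + T)/(4*T))
S(t, d) = -165 - 11*t (S(t, d) = -11*(t + 15) = -11*(15 + t) = -165 - 11*t)
sqrt(-2601856 + S(M(B(3)), -350)) = sqrt(-2601856 + (-165 - 11*(-39 - 11*(20 - 4*3))/(4*(20 - 4*3)))) = sqrt(-2601856 + (-165 - 11*(-39 - 11*(20 - 12))/(4*(20 - 12)))) = sqrt(-2601856 + (-165 - 11*(-39 - 11*8)/(4*8))) = sqrt(-2601856 + (-165 - 11*(-39 - 88)/(4*8))) = sqrt(-2601856 + (-165 - 11*(-127)/(4*8))) = sqrt(-2601856 + (-165 - 11*(-127/32))) = sqrt(-2601856 + (-165 + 1397/32)) = sqrt(-2601856 - 3883/32) = sqrt(-83263275/32) = 15*I*sqrt(740118)/8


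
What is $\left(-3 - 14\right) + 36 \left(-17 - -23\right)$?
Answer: $199$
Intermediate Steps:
$\left(-3 - 14\right) + 36 \left(-17 - -23\right) = -17 + 36 \left(-17 + 23\right) = -17 + 36 \cdot 6 = -17 + 216 = 199$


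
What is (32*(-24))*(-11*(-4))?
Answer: -33792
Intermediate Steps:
(32*(-24))*(-11*(-4)) = -768*44 = -33792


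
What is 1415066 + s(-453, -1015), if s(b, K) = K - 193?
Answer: 1413858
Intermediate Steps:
s(b, K) = -193 + K
1415066 + s(-453, -1015) = 1415066 + (-193 - 1015) = 1415066 - 1208 = 1413858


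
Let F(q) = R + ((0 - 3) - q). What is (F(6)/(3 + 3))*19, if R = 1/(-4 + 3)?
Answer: -95/3 ≈ -31.667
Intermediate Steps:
R = -1 (R = 1/(-1) = -1)
F(q) = -4 - q (F(q) = -1 + ((0 - 3) - q) = -1 + (-3 - q) = -4 - q)
(F(6)/(3 + 3))*19 = ((-4 - 1*6)/(3 + 3))*19 = ((-4 - 6)/6)*19 = -10*⅙*19 = -5/3*19 = -95/3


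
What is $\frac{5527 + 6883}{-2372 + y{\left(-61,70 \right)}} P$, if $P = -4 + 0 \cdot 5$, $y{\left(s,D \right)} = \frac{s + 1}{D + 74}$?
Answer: $\frac{595680}{28469} \approx 20.924$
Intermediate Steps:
$y{\left(s,D \right)} = \frac{1 + s}{74 + D}$
$P = -4$ ($P = -4 + 0 = -4$)
$\frac{5527 + 6883}{-2372 + y{\left(-61,70 \right)}} P = \frac{5527 + 6883}{-2372 + \frac{1 - 61}{74 + 70}} \left(-4\right) = \frac{12410}{-2372 + \frac{1}{144} \left(-60\right)} \left(-4\right) = \frac{12410}{-2372 - \frac{5}{12}} \left(-4\right) = \frac{12410}{- \frac{28469}{12}} \left(-4\right) = 12410 \left(- \frac{12}{28469}\right) \left(-4\right) = \left(- \frac{148920}{28469}\right) \left(-4\right) = \frac{595680}{28469}$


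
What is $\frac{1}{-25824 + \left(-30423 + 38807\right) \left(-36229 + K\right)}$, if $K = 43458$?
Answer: $\frac{1}{60582112} \approx 1.6507 \cdot 10^{-8}$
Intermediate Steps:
$\frac{1}{-25824 + \left(-30423 + 38807\right) \left(-36229 + K\right)} = \frac{1}{-25824 + \left(-30423 + 38807\right) \left(-36229 + 43458\right)} = \frac{1}{-25824 + 8384 \cdot 7229} = \frac{1}{-25824 + 60607936} = \frac{1}{60582112}$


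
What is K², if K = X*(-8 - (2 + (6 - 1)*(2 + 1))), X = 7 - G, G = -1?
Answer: 40000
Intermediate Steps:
X = 8 (X = 7 - 1*(-1) = 7 + 1 = 8)
K = -200 (K = 8*(-8 - (2 + (6 - 1)*(2 + 1))) = 8*(-8 - (2 + 5*3)) = 8*(-8 - (2 + 15)) = 8*(-8 - 1*17) = 8*(-8 - 17) = 8*(-25) = -200)
K² = (-200)² = 40000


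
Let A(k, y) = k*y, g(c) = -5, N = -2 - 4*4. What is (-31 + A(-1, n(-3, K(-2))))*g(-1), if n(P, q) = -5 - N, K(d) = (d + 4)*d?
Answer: 220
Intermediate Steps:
N = -18 (N = -2 - 16 = -18)
K(d) = d*(4 + d) (K(d) = (4 + d)*d = d*(4 + d))
n(P, q) = 13 (n(P, q) = -5 - 1*(-18) = -5 + 18 = 13)
(-31 + A(-1, n(-3, K(-2))))*g(-1) = (-31 - 1*13)*(-5) = (-31 - 13)*(-5) = -44*(-5) = 220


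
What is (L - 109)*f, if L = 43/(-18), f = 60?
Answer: -20050/3 ≈ -6683.3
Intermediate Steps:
L = -43/18 (L = 43*(-1/18) = -43/18 ≈ -2.3889)
(L - 109)*f = (-43/18 - 109)*60 = -2005/18*60 = -20050/3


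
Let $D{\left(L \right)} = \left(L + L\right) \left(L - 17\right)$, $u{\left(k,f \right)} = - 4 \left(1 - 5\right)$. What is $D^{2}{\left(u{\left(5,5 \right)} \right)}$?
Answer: $1024$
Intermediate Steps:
$u{\left(k,f \right)} = 16$ ($u{\left(k,f \right)} = \left(-4\right) \left(-4\right) = 16$)
$D{\left(L \right)} = 2 L \left(-17 + L\right)$
$D^{2}{\left(u{\left(5,5 \right)} \right)} = \left(2 \cdot 16 \left(-17 + 16\right)\right)^{2} = \left(2 \cdot 16 \left(-1\right)\right)^{2} = \left(-32\right)^{2} = 1024$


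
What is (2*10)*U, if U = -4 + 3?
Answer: -20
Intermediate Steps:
U = -1
(2*10)*U = (2*10)*(-1) = 20*(-1) = -20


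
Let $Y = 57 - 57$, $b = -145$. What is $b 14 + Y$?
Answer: $-2030$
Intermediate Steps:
$Y = 0$
$b 14 + Y = \left(-145\right) 14 + 0 = -2030 + 0 = -2030$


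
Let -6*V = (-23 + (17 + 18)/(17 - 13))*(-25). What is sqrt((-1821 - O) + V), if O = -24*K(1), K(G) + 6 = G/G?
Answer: I*sqrt(32006)/4 ≈ 44.726*I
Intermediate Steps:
K(G) = -5 (K(G) = -6 + G/G = -6 + 1 = -5)
O = 120 (O = -24*(-5) = 120)
V = -475/8 (V = -(-23 + (17 + 18)/(17 - 13))*(-25)/6 = -(-23 + 35/4)*(-25)/6 = -(-19)*(-25)/8 = -1/6*1425/4 = -475/8 ≈ -59.375)
sqrt((-1821 - O) + V) = sqrt((-1821 - 1*120) - 475/8) = sqrt((-1821 - 120) - 475/8) = sqrt(-1941 - 475/8) = sqrt(-16003/8) = I*sqrt(32006)/4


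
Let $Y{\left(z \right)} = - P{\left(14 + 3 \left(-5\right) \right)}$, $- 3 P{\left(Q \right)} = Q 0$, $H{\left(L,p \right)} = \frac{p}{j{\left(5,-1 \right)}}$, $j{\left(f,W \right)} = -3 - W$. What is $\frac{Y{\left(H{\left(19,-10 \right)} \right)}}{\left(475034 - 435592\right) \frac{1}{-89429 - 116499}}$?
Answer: $0$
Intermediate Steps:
$H{\left(L,p \right)} = - \frac{p}{2}$ ($H{\left(L,p \right)} = \frac{p}{-3 - -1} = \frac{p}{-3 + 1} = \frac{p}{-2} = p \left(- \frac{1}{2}\right) = - \frac{p}{2}$)
$P{\left(Q \right)} = 0$ ($P{\left(Q \right)} = - \frac{Q 0}{3} = \left(- \frac{1}{3}\right) 0 = 0$)
$Y{\left(z \right)} = 0$ ($Y{\left(z \right)} = \left(-1\right) 0 = 0$)
$\frac{Y{\left(H{\left(19,-10 \right)} \right)}}{\left(475034 - 435592\right) \frac{1}{-89429 - 116499}} = \frac{0}{\left(475034 - 435592\right) \frac{1}{-89429 - 116499}} = \frac{0}{39442 \frac{1}{-205928}} = \frac{0}{39442 \left(- \frac{1}{205928}\right)} = \frac{0}{- \frac{19721}{102964}} = 0 \left(- \frac{102964}{19721}\right) = 0$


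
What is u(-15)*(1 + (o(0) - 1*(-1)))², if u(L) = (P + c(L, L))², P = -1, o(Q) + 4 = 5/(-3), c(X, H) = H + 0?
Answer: 30976/9 ≈ 3441.8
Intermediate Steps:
c(X, H) = H
o(Q) = -17/3 (o(Q) = -4 + 5/(-3) = -4 + 5*(-⅓) = -4 - 5/3 = -17/3)
u(L) = (-1 + L)²
u(-15)*(1 + (o(0) - 1*(-1)))² = (-1 - 15)²*(1 + (-17/3 - 1*(-1)))² = (-16)²*(1 + (-17/3 + 1))² = 256*(1 - 14/3)² = 256*(-11/3)² = 256*(121/9) = 30976/9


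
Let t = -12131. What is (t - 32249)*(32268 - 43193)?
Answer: 484851500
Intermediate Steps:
(t - 32249)*(32268 - 43193) = (-12131 - 32249)*(32268 - 43193) = -44380*(-10925) = 484851500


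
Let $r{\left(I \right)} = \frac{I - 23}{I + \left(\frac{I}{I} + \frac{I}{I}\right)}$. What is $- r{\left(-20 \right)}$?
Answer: $- \frac{43}{18} \approx -2.3889$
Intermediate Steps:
$r{\left(I \right)} = \frac{-23 + I}{2 + I}$ ($r{\left(I \right)} = \frac{-23 + I}{I + \left(1 + 1\right)} = \frac{-23 + I}{I + 2} = \frac{-23 + I}{2 + I}$)
$- r{\left(-20 \right)} = - \frac{-23 - 20}{2 - 20} = - \frac{-43}{-18} = - \frac{\left(-1\right) \left(-43\right)}{18} = \left(-1\right) \frac{43}{18} = - \frac{43}{18}$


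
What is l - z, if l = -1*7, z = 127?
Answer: -134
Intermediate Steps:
l = -7
l - z = -7 - 1*127 = -7 - 127 = -134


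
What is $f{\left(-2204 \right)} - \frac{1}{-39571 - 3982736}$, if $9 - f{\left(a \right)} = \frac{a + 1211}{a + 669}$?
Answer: $\frac{51574021889}{6174241245} \approx 8.3531$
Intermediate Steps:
$f{\left(a \right)} = 9 - \frac{1211 + a}{669 + a}$ ($f{\left(a \right)} = 9 - \frac{a + 1211}{a + 669} = 9 - \frac{1211 + a}{669 + a}$)
$f{\left(-2204 \right)} - \frac{1}{-39571 - 3982736} = \frac{2 \left(2405 + 4 \left(-2204\right)\right)}{669 - 2204} - \frac{1}{-39571 - 3982736} = \frac{2 \left(2405 - 8816\right)}{-1535} - \frac{1}{-4022307} = 2 \left(- \frac{1}{1535}\right) \left(-6411\right) - - \frac{1}{4022307} = \frac{12822}{1535} + \frac{1}{4022307} = \frac{51574021889}{6174241245}$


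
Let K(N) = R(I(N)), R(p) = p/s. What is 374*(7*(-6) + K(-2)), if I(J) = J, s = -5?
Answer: -77792/5 ≈ -15558.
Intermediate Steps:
R(p) = -p/5 (R(p) = p/(-5) = p*(-1/5) = -p/5)
K(N) = -N/5
374*(7*(-6) + K(-2)) = 374*(7*(-6) - 1/5*(-2)) = 374*(-42 + 2/5) = 374*(-208/5) = -77792/5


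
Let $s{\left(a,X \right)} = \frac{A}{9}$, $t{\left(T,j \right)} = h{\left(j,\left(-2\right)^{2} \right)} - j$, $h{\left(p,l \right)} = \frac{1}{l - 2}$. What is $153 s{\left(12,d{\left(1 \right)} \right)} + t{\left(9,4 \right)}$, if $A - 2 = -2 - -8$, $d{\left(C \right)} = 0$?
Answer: $\frac{265}{2} \approx 132.5$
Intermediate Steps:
$A = 8$ ($A = 2 - -6 = 2 + \left(-2 + 8\right) = 2 + 6 = 8$)
$h{\left(p,l \right)} = \frac{1}{-2 + l}$
$t{\left(T,j \right)} = \frac{1}{2} - j$ ($t{\left(T,j \right)} = \frac{1}{-2 + \left(-2\right)^{2}} - j = \frac{1}{-2 + 4} - j = \frac{1}{2} - j$)
$s{\left(a,X \right)} = \frac{8}{9}$
$153 s{\left(12,d{\left(1 \right)} \right)} + t{\left(9,4 \right)} = 153 \cdot \frac{8}{9} + \left(\frac{1}{2} - 4\right) = 136 + \left(\frac{1}{2} - 4\right) = 136 - \frac{7}{2} = \frac{265}{2}$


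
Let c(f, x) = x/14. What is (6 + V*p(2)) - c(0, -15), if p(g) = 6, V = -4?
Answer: -237/14 ≈ -16.929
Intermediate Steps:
c(f, x) = x/14 (c(f, x) = x*(1/14) = x/14)
(6 + V*p(2)) - c(0, -15) = (6 - 4*6) - (-15)/14 = (6 - 24) - 1*(-15/14) = -18 + 15/14 = -237/14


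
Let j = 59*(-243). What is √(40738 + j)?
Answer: √26401 ≈ 162.48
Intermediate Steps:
j = -14337
√(40738 + j) = √(40738 - 14337) = √26401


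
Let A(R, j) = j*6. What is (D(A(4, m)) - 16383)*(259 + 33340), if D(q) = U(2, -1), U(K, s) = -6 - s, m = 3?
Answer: -550620412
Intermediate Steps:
A(R, j) = 6*j
D(q) = -5 (D(q) = -6 - 1*(-1) = -6 + 1 = -5)
(D(A(4, m)) - 16383)*(259 + 33340) = (-5 - 16383)*(259 + 33340) = -16388*33599 = -550620412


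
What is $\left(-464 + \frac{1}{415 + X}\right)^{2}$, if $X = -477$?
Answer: $\frac{827655361}{3844} \approx 2.1531 \cdot 10^{5}$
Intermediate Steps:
$\left(-464 + \frac{1}{415 + X}\right)^{2} = \left(-464 + \frac{1}{415 - 477}\right)^{2} = \left(-464 + \frac{1}{-62}\right)^{2} = \left(-464 - \frac{1}{62}\right)^{2} = \left(- \frac{28769}{62}\right)^{2} = \frac{827655361}{3844}$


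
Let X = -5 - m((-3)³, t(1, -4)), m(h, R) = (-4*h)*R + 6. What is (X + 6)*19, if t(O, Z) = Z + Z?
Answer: 16321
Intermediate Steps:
t(O, Z) = 2*Z
m(h, R) = 6 - 4*R*h (m(h, R) = -4*R*h + 6 = 6 - 4*R*h)
X = 853 (X = -5 - (6 - 4*2*(-4)*(-3)³) = -5 - (6 - 4*(-8)*(-27)) = -5 - (6 - 864) = -5 - 1*(-858) = -5 + 858 = 853)
(X + 6)*19 = (853 + 6)*19 = 859*19 = 16321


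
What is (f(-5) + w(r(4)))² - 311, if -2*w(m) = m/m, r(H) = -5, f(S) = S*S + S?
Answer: 277/4 ≈ 69.250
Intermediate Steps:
f(S) = S + S² (f(S) = S² + S = S + S²)
w(m) = -½ (w(m) = -m/(2*m) = -½*1 = -½)
(f(-5) + w(r(4)))² - 311 = (-5*(1 - 5) - ½)² - 311 = (-5*(-4) - ½)² - 311 = (20 - ½)² - 311 = (39/2)² - 311 = 1521/4 - 311 = 277/4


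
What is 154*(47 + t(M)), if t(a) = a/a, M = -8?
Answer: 7392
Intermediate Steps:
t(a) = 1
154*(47 + t(M)) = 154*(47 + 1) = 154*48 = 7392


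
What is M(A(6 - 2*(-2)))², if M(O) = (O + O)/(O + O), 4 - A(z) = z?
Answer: 1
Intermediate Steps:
A(z) = 4 - z
M(O) = 1 (M(O) = (2*O)/((2*O)) = (2*O)*(1/(2*O)) = 1)
M(A(6 - 2*(-2)))² = 1² = 1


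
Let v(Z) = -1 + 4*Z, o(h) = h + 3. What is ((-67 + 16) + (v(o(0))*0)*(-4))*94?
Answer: -4794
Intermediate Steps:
o(h) = 3 + h
((-67 + 16) + (v(o(0))*0)*(-4))*94 = ((-67 + 16) + ((-1 + 4*(3 + 0))*0)*(-4))*94 = (-51 + ((-1 + 4*3)*0)*(-4))*94 = (-51 + ((-1 + 12)*0)*(-4))*94 = (-51 + (11*0)*(-4))*94 = (-51 + 0*(-4))*94 = (-51 + 0)*94 = -51*94 = -4794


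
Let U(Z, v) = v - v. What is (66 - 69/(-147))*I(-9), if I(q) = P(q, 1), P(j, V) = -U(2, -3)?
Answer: 0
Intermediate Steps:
U(Z, v) = 0
P(j, V) = 0 (P(j, V) = -1*0 = 0)
I(q) = 0
(66 - 69/(-147))*I(-9) = (66 - 69/(-147))*0 = (66 - 69*(-1/147))*0 = (66 + 23/49)*0 = (3257/49)*0 = 0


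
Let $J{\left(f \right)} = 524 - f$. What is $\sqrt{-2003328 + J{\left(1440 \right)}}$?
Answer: $22 i \sqrt{4141} \approx 1415.7 i$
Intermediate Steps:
$\sqrt{-2003328 + J{\left(1440 \right)}} = \sqrt{-2003328 + \left(524 - 1440\right)} = \sqrt{-2003328 - 916} = \sqrt{-2004244} = 22 i \sqrt{4141}$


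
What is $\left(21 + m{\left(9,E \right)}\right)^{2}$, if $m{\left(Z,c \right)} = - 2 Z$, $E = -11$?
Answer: $9$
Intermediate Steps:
$\left(21 + m{\left(9,E \right)}\right)^{2} = \left(21 - 18\right)^{2} = 3^{2} = 9$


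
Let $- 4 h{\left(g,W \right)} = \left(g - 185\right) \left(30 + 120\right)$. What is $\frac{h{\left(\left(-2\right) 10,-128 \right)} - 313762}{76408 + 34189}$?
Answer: $- \frac{612149}{221194} \approx -2.7675$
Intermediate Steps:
$h{\left(g,W \right)} = \frac{13875}{2} - \frac{75 g}{2}$ ($h{\left(g,W \right)} = - \frac{\left(g - 185\right) \left(30 + 120\right)}{4} = - \frac{\left(-185 + g\right) 150}{4} = - \frac{-27750 + 150 g}{4} = \frac{13875}{2} - \frac{75 g}{2}$)
$\frac{h{\left(\left(-2\right) 10,-128 \right)} - 313762}{76408 + 34189} = \frac{\left(\frac{13875}{2} - \frac{75 \left(\left(-2\right) 10\right)}{2}\right) - 313762}{76408 + 34189} = \frac{\left(\frac{13875}{2} - -750\right) - 313762}{110597} = \left(\left(\frac{13875}{2} + 750\right) - 313762\right) \frac{1}{110597} = \left(\frac{15375}{2} - 313762\right) \frac{1}{110597} = \left(- \frac{612149}{2}\right) \frac{1}{110597} = - \frac{612149}{221194}$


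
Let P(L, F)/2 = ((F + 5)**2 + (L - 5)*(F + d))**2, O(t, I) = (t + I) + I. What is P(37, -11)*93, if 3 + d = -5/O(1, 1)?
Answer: 120826592/3 ≈ 4.0276e+7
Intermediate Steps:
O(t, I) = t + 2*I (O(t, I) = (I + t) + I = t + 2*I)
d = -14/3 (d = -3 - 5/(1 + 2*1) = -3 - 5/(1 + 2) = -3 - 5/3 = -14/3 ≈ -4.6667)
P(L, F) = 2*((5 + F)**2 + (-5 + L)*(-14/3 + F))**2 (P(L, F) = 2*((F + 5)**2 + (L - 5)*(F - 14/3))**2 = 2*((5 + F)**2 + (-5 + L)*(-14/3 + F))**2)
P(37, -11)*93 = (2*(70 - 15*(-11) - 14*37 + 3*(5 - 11)**2 + 3*(-11)*37)**2/9)*93 = (2*(70 + 165 - 518 + 3*(-6)**2 - 1221)**2/9)*93 = (2*(70 + 165 - 518 + 3*36 - 1221)**2/9)*93 = (2*(70 + 165 - 518 + 108 - 1221)**2/9)*93 = ((2/9)*(-1396)**2)*93 = ((2/9)*1948816)*93 = (3897632/9)*93 = 120826592/3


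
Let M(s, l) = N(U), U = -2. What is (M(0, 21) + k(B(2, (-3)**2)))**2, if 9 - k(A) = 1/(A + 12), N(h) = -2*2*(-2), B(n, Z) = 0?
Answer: 41209/144 ≈ 286.17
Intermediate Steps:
N(h) = 8 (N(h) = -4*(-2) = 8)
M(s, l) = 8
k(A) = 9 - 1/(12 + A) (k(A) = 9 - 1/(A + 12) = 9 - 1/(12 + A))
(M(0, 21) + k(B(2, (-3)**2)))**2 = (8 + (107 + 9*0)/(12 + 0))**2 = (8 + (107 + 0)/12)**2 = (8 + (1/12)*107)**2 = (8 + 107/12)**2 = (203/12)**2 = 41209/144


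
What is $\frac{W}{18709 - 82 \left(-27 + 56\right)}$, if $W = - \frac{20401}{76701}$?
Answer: $- \frac{20401}{1252604031} \approx -1.6287 \cdot 10^{-5}$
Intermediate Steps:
$W = - \frac{20401}{76701}$ ($W = \left(-20401\right) \frac{1}{76701} = - \frac{20401}{76701} \approx -0.26598$)
$\frac{W}{18709 - 82 \left(-27 + 56\right)} = - \frac{20401}{76701 \left(18709 - 82 \left(-27 + 56\right)\right)} = - \frac{20401}{76701 \left(18709 - 2378\right)} = - \frac{20401}{76701 \cdot 16331} = \left(- \frac{20401}{76701}\right) \frac{1}{16331} = - \frac{20401}{1252604031}$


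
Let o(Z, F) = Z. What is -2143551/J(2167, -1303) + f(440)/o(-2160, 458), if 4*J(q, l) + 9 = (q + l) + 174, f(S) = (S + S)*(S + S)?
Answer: -80488076/9261 ≈ -8691.1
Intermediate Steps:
f(S) = 4*S² (f(S) = (2*S)*(2*S) = 4*S²)
J(q, l) = 165/4 + l/4 + q/4 (J(q, l) = -9/4 + ((q + l) + 174)/4 = -9/4 + ((l + q) + 174)/4 = -9/4 + (174 + l + q)/4 = -9/4 + (87/2 + l/4 + q/4) = 165/4 + l/4 + q/4)
-2143551/J(2167, -1303) + f(440)/o(-2160, 458) = -2143551/(165/4 + (¼)*(-1303) + (¼)*2167) + (4*440²)/(-2160) = -2143551/(165/4 - 1303/4 + 2167/4) + (4*193600)*(-1/2160) = -2143551/1029/4 + 774400*(-1/2160) = -2143551*4/1029 - 9680/27 = -2858068/343 - 9680/27 = -80488076/9261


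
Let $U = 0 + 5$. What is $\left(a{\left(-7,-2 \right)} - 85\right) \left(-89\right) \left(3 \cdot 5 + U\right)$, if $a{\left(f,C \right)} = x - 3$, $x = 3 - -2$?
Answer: $147740$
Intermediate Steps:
$x = 5$ ($x = 3 + 2 = 5$)
$U = 5$
$a{\left(f,C \right)} = 2$ ($a{\left(f,C \right)} = 5 - 3 = 2$)
$\left(a{\left(-7,-2 \right)} - 85\right) \left(-89\right) \left(3 \cdot 5 + U\right) = \left(2 - 85\right) \left(-89\right) \left(3 \cdot 5 + 5\right) = \left(2 - 85\right) \left(-89\right) \left(15 + 5\right) = \left(-83\right) \left(-89\right) 20 = 7387 \cdot 20 = 147740$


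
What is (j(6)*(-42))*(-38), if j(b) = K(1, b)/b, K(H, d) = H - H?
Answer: 0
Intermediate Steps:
K(H, d) = 0
j(b) = 0 (j(b) = 0/b = 0)
(j(6)*(-42))*(-38) = (0*(-42))*(-38) = 0*(-38) = 0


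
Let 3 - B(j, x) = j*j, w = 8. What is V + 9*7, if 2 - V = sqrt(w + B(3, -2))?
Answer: 65 - sqrt(2) ≈ 63.586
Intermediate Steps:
B(j, x) = 3 - j**2 (B(j, x) = 3 - j*j = 3 - j**2)
V = 2 - sqrt(2) (V = 2 - sqrt(8 + (3 - 1*3**2)) = 2 - sqrt(8 + (3 - 1*9)) = 2 - sqrt(8 + (3 - 9)) = 2 - sqrt(8 - 6) = 2 - sqrt(2) ≈ 0.58579)
V + 9*7 = (2 - sqrt(2)) + 9*7 = (2 - sqrt(2)) + 63 = 65 - sqrt(2)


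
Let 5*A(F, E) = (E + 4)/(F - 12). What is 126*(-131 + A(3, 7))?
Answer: -82684/5 ≈ -16537.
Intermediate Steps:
A(F, E) = (4 + E)/(5*(-12 + F)) (A(F, E) = ((E + 4)/(F - 12))/5 = ((4 + E)/(-12 + F))/5 = (4 + E)/(5*(-12 + F)))
126*(-131 + A(3, 7)) = 126*(-131 + (4 + 7)/(5*(-12 + 3))) = 126*(-131 + (1/5)*11/(-9)) = 126*(-131 + (1/5)*(-1/9)*11) = 126*(-131 - 11/45) = 126*(-5906/45) = -82684/5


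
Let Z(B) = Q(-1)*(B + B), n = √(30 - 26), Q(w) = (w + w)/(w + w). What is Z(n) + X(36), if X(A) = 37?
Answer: 41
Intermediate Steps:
Q(w) = 1 (Q(w) = (2*w)/((2*w)) = (2*w)*(1/(2*w)) = 1)
n = 2 (n = √4 = 2)
Z(B) = 2*B (Z(B) = 1*(B + B) = 1*(2*B) = 2*B)
Z(n) + X(36) = 2*2 + 37 = 4 + 37 = 41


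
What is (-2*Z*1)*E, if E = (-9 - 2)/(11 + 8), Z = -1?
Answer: -22/19 ≈ -1.1579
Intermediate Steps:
E = -11/19 ≈ -0.57895
(-2*Z*1)*E = (-2*(-1)*1)*(-11/19) = (2*1)*(-11/19) = 2*(-11/19) = -22/19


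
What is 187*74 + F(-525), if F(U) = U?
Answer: 13313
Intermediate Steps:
187*74 + F(-525) = 187*74 - 525 = 13838 - 525 = 13313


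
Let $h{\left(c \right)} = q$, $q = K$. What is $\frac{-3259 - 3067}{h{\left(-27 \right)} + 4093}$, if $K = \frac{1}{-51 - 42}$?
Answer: $- \frac{294159}{190324} \approx -1.5456$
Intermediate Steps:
$K = - \frac{1}{93}$ ($K = \frac{1}{-93} = - \frac{1}{93} \approx -0.010753$)
$q = - \frac{1}{93} \approx -0.010753$
$h{\left(c \right)} = - \frac{1}{93}$
$\frac{-3259 - 3067}{h{\left(-27 \right)} + 4093} = \frac{-3259 - 3067}{- \frac{1}{93} + 4093} = - \frac{6326}{\frac{380648}{93}} = \left(-6326\right) \frac{93}{380648} = - \frac{294159}{190324}$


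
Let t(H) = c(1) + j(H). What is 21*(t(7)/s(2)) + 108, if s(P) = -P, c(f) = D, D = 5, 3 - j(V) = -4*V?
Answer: -270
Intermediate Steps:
j(V) = 3 + 4*V (j(V) = 3 - (-4)*V = 3 + 4*V)
c(f) = 5
t(H) = 8 + 4*H (t(H) = 5 + (3 + 4*H) = 8 + 4*H)
21*(t(7)/s(2)) + 108 = 21*((8 + 4*7)/((-1*2))) + 108 = 21*((8 + 28)/(-2)) + 108 = 21*(36*(-½)) + 108 = 21*(-18) + 108 = -378 + 108 = -270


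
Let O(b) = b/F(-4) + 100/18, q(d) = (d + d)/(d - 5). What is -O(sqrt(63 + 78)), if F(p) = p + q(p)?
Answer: -50/9 + 9*sqrt(141)/28 ≈ -1.7388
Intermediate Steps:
q(d) = 2*d/(-5 + d) (q(d) = (2*d)/(-5 + d) = 2*d/(-5 + d))
F(p) = p + 2*p/(-5 + p)
O(b) = 50/9 - 9*b/28 (O(b) = b/((-4*(-3 - 4)/(-5 - 4))) + 100/18 = b/((-4*(-7)/(-9))) + 100*(1/18) = b/((-4*(-1/9)*(-7))) + 50/9 = b/(-28/9) + 50/9 = b*(-9/28) + 50/9 = -9*b/28 + 50/9 = 50/9 - 9*b/28)
-O(sqrt(63 + 78)) = -(50/9 - 9*sqrt(63 + 78)/28) = -(50/9 - 9*sqrt(141)/28) = -50/9 + 9*sqrt(141)/28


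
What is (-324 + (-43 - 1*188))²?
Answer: 308025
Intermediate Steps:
(-324 + (-43 - 1*188))² = (-324 + (-43 - 188))² = (-324 - 231)² = (-555)² = 308025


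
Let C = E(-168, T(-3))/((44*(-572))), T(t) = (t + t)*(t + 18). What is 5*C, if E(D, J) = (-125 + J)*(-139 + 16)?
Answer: -132225/25168 ≈ -5.2537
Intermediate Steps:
T(t) = 2*t*(18 + t) (T(t) = (2*t)*(18 + t) = 2*t*(18 + t))
E(D, J) = 15375 - 123*J (E(D, J) = (-125 + J)*(-123) = 15375 - 123*J)
C = -26445/25168 (C = (15375 - 246*(-3)*(18 - 3))/((44*(-572))) = (15375 - 246*(-3)*15)/(-25168) = (15375 - 123*(-90))*(-1/25168) = (15375 + 11070)*(-1/25168) = 26445*(-1/25168) = -26445/25168 ≈ -1.0507)
5*C = 5*(-26445/25168) = -132225/25168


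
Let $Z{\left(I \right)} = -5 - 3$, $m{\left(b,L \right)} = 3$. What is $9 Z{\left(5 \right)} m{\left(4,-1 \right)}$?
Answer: $-216$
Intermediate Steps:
$Z{\left(I \right)} = -8$ ($Z{\left(I \right)} = -5 - 3 = -8$)
$9 Z{\left(5 \right)} m{\left(4,-1 \right)} = 9 \left(-8\right) 3 = \left(-72\right) 3 = -216$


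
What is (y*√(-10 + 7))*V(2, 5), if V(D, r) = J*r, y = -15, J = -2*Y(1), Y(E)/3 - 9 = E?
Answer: 4500*I*√3 ≈ 7794.2*I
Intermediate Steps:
Y(E) = 27 + 3*E
J = -60 (J = -2*(27 + 3*1) = -2*(27 + 3) = -2*30 = -60)
V(D, r) = -60*r
(y*√(-10 + 7))*V(2, 5) = (-15*√(-10 + 7))*(-60*5) = -15*I*√3*(-300) = 4500*I*√3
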